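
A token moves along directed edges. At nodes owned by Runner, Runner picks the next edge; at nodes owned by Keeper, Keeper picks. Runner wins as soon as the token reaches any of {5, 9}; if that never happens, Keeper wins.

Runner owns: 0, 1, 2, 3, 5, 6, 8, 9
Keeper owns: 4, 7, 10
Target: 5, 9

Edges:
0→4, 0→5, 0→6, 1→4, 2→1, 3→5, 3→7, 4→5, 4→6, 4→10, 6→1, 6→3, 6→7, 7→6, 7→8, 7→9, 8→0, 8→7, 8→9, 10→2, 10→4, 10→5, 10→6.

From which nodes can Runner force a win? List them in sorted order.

0, 3, 5, 6, 7, 8, 9

A0 = {5, 9}
A1: add {0, 3, 8} — 0 (Runner) has 0→5; 3 (Runner) has 3→5; 8 (Runner) has 8→9.
A2: add {6} — 6 (Runner) has 6→3.
A3: add {7} — 7 (Keeper): all of {6, 8, 9} already in.
A4 = A3; e.g. 1 (Runner) has no edge into A3. Fixed point.
Runner's winning region = {0, 3, 5, 6, 7, 8, 9}.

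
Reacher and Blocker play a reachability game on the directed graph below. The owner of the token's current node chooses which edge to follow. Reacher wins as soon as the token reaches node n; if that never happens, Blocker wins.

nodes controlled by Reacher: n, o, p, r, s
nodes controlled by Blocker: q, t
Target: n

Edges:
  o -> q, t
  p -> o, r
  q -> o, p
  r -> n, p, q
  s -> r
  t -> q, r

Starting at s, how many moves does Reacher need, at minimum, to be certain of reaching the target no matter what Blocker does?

A0 = {n}
A1: add {r} — r (Reacher) has r→n.
A2: add {p, s} — p (Reacher) has p→r; s (Reacher) has s→r.
A3 = A2; e.g. o (Reacher) has no edge into A2. Fixed point.
s enters the attractor at level 2, so Reacher can force the target in 2 moves from there.

2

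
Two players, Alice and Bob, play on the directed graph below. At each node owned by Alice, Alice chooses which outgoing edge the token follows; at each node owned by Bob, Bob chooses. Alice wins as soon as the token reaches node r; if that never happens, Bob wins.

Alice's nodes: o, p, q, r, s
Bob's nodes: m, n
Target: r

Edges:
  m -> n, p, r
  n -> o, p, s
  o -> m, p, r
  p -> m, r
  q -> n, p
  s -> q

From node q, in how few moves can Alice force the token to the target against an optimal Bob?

A0 = {r}
A1: add {o, p} — o (Alice) has o→r; p (Alice) has p→r.
A2: add {q} — q (Alice) has q→p.
q enters the attractor at level 2, so Alice can force the target in 2 moves from there.

2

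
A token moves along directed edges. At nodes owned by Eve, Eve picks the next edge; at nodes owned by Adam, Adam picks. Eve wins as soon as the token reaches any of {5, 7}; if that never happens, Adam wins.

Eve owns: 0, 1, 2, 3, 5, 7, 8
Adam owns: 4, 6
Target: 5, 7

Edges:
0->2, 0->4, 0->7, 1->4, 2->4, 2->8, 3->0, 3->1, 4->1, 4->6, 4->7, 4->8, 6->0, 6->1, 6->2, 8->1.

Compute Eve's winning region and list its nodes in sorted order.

0, 3, 5, 7

A0 = {5, 7}
A1: add {0} — 0 (Eve) has 0→7.
A2: add {3} — 3 (Eve) has 3→0.
A3 = A2; e.g. 1 (Eve) has no edge into A2. Fixed point.
Eve's winning region = {0, 3, 5, 7}.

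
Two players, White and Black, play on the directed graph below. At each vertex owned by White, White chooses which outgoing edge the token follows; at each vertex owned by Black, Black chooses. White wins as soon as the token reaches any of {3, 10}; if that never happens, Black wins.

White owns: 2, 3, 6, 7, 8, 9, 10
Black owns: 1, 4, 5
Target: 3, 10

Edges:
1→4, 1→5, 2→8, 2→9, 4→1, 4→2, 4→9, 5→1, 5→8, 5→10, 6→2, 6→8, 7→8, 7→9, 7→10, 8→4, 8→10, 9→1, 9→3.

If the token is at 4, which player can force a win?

A0 = {3, 10}
A1: add {7, 8, 9} — 7 (White) has 7→10; 8 (White) has 8→10; 9 (White) has 9→3.
A2: add {2, 6} — 2 (White) has 2→8; 6 (White) has 6→8.
A3 = A2; e.g. 1 (Black) can still go to 4. Fixed point.
4 never enters the attractor, so Black can avoid the target forever.

Black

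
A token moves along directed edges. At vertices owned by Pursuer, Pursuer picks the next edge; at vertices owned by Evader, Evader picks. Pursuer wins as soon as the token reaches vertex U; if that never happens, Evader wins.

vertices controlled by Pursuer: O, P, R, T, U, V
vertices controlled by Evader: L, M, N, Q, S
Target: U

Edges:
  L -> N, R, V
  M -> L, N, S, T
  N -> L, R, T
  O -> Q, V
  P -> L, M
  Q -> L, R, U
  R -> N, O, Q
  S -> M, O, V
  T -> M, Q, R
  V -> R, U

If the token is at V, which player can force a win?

A0 = {U}
A1: add {V} — V (Pursuer) has V→U.
V ∈ A1, so Pursuer can force the target.

Pursuer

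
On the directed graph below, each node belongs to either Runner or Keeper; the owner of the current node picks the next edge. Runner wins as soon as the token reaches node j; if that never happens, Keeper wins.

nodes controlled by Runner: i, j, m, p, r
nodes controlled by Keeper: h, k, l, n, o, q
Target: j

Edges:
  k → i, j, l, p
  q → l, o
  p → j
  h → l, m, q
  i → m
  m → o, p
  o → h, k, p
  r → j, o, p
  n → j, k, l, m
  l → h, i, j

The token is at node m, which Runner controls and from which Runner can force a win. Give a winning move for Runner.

A0 = {j}
A1: add {p, r} — p (Runner) has p→j; r (Runner) has r→j.
A2: add {m} — m (Runner) has m→p.
A3: add {i} — i (Runner) has i→m.
A4 = A3; e.g. h (Keeper) can still go to l. Fixed point.
From m, successor p is in the attractor (rank 1); the other successor o is not.

p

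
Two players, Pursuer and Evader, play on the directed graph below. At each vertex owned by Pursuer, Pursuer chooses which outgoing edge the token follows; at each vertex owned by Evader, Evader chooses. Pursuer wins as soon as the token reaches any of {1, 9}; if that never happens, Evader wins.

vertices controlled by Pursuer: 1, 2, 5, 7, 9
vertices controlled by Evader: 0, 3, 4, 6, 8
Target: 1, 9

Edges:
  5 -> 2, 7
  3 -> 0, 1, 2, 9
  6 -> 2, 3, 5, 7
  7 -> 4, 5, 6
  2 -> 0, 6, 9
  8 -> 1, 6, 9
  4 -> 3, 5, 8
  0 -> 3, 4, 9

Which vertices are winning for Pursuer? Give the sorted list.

1, 2, 5, 7, 9

A0 = {1, 9}
A1: add {2} — 2 (Pursuer) has 2→9.
A2: add {5} — 5 (Pursuer) has 5→2.
A3: add {7} — 7 (Pursuer) has 7→5.
A4 = A3; e.g. 0 (Evader) can still go to 3. Fixed point.
Pursuer's winning region = {1, 2, 5, 7, 9}.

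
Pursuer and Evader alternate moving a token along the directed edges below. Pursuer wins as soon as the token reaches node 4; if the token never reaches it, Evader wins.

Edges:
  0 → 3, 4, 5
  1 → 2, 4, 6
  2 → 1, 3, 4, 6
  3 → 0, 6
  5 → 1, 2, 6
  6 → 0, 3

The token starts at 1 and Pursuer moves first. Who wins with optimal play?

Track states (vertex, player-to-move).
A0 = {(4,Pursuer), (4,Evader)}
A1: add {(0,Pursuer), (1,Pursuer), (2,Pursuer)}.
(1,Pursuer) ∈ A1 ⇒ Pursuer forces the target.

Pursuer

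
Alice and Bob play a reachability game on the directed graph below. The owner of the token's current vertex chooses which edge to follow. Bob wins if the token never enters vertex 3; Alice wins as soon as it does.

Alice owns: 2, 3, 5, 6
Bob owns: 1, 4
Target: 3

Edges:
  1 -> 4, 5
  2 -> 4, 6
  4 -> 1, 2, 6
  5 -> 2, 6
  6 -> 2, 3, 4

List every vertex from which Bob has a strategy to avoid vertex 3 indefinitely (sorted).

A0 = {3}
A1: add {6} — 6 (Alice) has 6→3.
A2: add {2, 5} — 2 (Alice) has 2→6; 5 (Alice) has 5→6.
A3 = A2; e.g. 1 (Bob) can still go to 4. Fixed point.
Alice's attractor = {2, 3, 5, 6}; Bob avoids the target exactly from the complement.

1, 4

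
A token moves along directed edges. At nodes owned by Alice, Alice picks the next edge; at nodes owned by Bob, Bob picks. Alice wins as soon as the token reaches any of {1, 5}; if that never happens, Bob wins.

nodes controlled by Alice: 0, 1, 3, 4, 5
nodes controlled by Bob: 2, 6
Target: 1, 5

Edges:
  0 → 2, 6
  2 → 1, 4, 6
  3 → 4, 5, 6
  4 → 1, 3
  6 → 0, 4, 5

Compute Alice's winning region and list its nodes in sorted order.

1, 3, 4, 5

A0 = {1, 5}
A1: add {3, 4} — 3 (Alice) has 3→5; 4 (Alice) has 4→1.
A2 = A1; e.g. 0 (Alice) has no edge into A1. Fixed point.
Alice's winning region = {1, 3, 4, 5}.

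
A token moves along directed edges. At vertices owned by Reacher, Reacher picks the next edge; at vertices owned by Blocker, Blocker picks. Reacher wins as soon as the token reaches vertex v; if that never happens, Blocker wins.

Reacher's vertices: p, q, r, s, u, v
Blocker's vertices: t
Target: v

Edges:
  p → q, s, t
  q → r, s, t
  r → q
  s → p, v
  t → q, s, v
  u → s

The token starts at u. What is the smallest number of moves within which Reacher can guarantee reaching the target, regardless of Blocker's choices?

2

A0 = {v}
A1: add {s} — s (Reacher) has s→v.
A2: add {p, q, u} — p (Reacher) has p→s; q (Reacher) has q→s; u (Reacher) has u→s.
u enters the attractor at level 2, so Reacher can force the target in 2 moves from there.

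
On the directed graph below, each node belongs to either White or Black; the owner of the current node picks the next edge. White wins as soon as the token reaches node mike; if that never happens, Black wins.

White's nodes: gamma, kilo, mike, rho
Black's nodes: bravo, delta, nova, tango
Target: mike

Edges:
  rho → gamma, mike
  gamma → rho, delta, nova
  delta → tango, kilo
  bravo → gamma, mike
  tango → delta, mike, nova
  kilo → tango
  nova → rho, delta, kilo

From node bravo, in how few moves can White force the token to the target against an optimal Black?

A0 = {mike}
A1: add {rho} — rho (White) has rho→mike.
A2: add {gamma} — gamma (White) has gamma→rho.
A3: add {bravo} — bravo (Black): all of {gamma, mike} already in.
A4 = A3; e.g. delta (Black) can still go to tango. Fixed point.
bravo enters the attractor at level 3, so White can force the target in 3 moves from there.

3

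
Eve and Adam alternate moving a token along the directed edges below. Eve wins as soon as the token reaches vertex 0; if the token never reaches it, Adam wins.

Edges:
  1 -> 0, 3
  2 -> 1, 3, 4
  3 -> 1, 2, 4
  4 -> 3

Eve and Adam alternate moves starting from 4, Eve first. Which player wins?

Track states (vertex, player-to-move).
A0 = {(0,Eve), (0,Adam)}
A1: add {(1,Eve)}.
A2 = A1; e.g. (1,Adam) stays out. (4,Eve) never enters ⇒ Adam avoids the target.

Adam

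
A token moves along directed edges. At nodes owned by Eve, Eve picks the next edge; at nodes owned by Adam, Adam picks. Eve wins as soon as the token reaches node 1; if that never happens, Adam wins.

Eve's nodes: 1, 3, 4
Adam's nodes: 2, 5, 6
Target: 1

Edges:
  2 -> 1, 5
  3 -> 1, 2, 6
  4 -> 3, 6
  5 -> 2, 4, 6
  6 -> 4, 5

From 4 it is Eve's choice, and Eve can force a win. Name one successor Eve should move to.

3

A0 = {1}
A1: add {3} — 3 (Eve) has 3→1.
A2: add {4} — 4 (Eve) has 4→3.
A3 = A2; e.g. 2 (Adam) can still go to 5. Fixed point.
From 4, successor 3 is in the attractor (rank 1); the other successor 6 is not.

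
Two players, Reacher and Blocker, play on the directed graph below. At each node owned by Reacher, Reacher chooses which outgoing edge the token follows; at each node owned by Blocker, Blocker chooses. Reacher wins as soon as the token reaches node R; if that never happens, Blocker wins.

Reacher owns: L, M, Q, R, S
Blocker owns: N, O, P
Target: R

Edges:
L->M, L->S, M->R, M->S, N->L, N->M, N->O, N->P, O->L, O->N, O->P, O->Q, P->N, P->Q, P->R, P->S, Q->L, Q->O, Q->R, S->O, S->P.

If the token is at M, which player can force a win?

Reacher

A0 = {R}
A1: add {M, Q} — M (Reacher) has M→R; Q (Reacher) has Q→R.
M ∈ A1, so Reacher can force the target.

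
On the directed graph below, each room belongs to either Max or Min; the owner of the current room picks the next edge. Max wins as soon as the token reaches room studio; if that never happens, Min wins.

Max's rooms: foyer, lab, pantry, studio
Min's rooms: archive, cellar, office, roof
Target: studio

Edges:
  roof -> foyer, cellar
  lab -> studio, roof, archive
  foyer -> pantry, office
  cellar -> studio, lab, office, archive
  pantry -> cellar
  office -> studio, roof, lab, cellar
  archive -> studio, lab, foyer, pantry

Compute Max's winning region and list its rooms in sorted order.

A0 = {studio}
A1: add {lab} — lab (Max) has lab→studio.
A2 = A1; e.g. roof (Min) can still go to foyer. Fixed point.
Max's winning region = {lab, studio}.

lab, studio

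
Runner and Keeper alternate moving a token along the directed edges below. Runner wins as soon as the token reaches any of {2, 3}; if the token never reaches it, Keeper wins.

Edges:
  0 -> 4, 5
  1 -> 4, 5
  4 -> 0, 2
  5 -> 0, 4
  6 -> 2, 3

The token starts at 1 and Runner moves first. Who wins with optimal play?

Keeper

Track states (vertex, player-to-move).
A0 = {(2,Runner), (2,Keeper), (3,Runner), (3,Keeper)}
A1: add {(4,Runner), (6,Runner), (6,Keeper)}.
A2 = A1; e.g. (0,Runner) stays out. (1,Runner) never enters ⇒ Keeper avoids the target.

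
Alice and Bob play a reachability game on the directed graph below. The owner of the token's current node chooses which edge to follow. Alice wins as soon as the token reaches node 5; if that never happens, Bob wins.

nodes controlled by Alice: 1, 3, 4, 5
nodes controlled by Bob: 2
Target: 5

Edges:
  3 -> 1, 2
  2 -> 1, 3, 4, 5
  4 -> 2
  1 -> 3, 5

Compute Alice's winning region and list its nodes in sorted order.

1, 3, 5

A0 = {5}
A1: add {1} — 1 (Alice) has 1→5.
A2: add {3} — 3 (Alice) has 3→1.
A3 = A2; e.g. 2 (Bob) can still go to 4. Fixed point.
Alice's winning region = {1, 3, 5}.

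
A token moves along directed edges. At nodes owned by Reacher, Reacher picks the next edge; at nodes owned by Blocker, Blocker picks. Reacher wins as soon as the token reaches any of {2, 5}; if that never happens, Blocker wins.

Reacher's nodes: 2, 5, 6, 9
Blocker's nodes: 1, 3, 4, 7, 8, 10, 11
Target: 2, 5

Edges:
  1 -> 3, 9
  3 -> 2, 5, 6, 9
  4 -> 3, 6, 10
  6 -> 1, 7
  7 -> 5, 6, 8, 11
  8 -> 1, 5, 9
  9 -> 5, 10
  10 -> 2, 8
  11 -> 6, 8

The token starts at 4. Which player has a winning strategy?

A0 = {2, 5}
A1: add {9} — 9 (Reacher) has 9→5.
A2 = A1; e.g. 1 (Blocker) can still go to 3. Fixed point.
4 never enters the attractor, so Blocker can avoid the target forever.

Blocker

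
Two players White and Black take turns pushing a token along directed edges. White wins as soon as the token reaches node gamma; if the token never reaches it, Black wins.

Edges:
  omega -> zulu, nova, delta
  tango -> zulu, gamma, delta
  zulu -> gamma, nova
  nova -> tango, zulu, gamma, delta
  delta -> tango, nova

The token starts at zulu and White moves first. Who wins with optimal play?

Track states (vertex, player-to-move).
A0 = {(gamma,White), (gamma,Black)}
A1: add {(tango,White), (zulu,White), (nova,White)}.
(zulu,White) ∈ A1 ⇒ White forces the target.

White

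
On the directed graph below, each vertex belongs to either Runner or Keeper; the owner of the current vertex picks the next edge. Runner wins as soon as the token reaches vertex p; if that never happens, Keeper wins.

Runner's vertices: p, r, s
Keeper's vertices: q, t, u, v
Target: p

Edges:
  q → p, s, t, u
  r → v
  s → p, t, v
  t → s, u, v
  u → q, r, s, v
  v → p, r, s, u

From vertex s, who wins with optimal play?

A0 = {p}
A1: add {s} — s (Runner) has s→p.
A2 = A1; e.g. q (Keeper) can still go to t. Fixed point.
s ∈ A1, so Runner can force the target.

Runner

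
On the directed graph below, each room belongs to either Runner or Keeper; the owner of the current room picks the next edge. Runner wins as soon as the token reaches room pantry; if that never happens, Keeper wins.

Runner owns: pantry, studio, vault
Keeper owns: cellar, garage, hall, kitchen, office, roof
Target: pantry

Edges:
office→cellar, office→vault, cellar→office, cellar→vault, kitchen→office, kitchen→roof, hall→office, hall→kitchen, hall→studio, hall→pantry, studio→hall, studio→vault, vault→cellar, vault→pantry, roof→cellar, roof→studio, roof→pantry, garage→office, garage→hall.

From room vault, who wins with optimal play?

A0 = {pantry}
A1: add {vault} — vault (Runner) has vault→pantry.
vault ∈ A1, so Runner can force the target.

Runner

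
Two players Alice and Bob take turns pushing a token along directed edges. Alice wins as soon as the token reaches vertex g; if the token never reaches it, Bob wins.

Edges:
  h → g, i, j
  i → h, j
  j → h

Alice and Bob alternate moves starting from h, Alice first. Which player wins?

Track states (vertex, player-to-move).
A0 = {(g,Alice), (g,Bob)}
A1: add {(h,Alice)}.
(h,Alice) ∈ A1 ⇒ Alice forces the target.

Alice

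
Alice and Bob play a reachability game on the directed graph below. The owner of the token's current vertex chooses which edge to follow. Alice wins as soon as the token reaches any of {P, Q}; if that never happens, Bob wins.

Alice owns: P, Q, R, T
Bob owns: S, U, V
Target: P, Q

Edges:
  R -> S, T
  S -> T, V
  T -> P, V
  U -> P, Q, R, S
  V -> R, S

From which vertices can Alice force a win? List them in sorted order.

P, Q, R, T

A0 = {P, Q}
A1: add {T} — T (Alice) has T→P.
A2: add {R} — R (Alice) has R→T.
A3 = A2; e.g. S (Bob) can still go to V. Fixed point.
Alice's winning region = {P, Q, R, T}.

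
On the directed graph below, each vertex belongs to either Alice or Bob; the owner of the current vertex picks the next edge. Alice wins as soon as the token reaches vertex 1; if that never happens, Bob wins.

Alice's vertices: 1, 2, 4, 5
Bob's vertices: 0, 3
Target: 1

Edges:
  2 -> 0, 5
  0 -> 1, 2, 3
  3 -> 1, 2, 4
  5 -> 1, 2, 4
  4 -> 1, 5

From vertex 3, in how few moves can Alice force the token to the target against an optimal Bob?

3

A0 = {1}
A1: add {4, 5} — 4 (Alice) has 4→1; 5 (Alice) has 5→1.
A2: add {2} — 2 (Alice) has 2→5.
A3: add {3} — 3 (Bob): all of {1, 2, 4} already in.
3 enters the attractor at level 3, so Alice can force the target in 3 moves from there.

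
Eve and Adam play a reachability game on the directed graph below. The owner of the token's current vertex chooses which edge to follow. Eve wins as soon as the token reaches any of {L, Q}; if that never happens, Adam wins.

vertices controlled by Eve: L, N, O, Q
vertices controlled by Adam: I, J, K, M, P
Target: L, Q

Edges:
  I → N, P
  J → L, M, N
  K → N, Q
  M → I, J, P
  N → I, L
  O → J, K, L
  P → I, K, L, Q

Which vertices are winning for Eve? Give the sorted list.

K, L, N, O, Q

A0 = {L, Q}
A1: add {N, O} — N (Eve) has N→L; O (Eve) has O→L.
A2: add {K} — K (Adam): all of {N, Q} already in.
A3 = A2; e.g. I (Adam) can still go to P. Fixed point.
Eve's winning region = {K, L, N, O, Q}.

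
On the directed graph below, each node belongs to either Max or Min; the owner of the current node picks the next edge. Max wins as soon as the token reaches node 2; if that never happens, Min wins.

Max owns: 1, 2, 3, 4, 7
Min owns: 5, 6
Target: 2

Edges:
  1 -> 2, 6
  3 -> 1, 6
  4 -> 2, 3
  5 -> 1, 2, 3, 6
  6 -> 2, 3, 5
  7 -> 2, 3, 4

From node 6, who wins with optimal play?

A0 = {2}
A1: add {1, 4, 7} — 1 (Max) has 1→2; 4 (Max) has 4→2; 7 (Max) has 7→2.
A2: add {3} — 3 (Max) has 3→1.
A3 = A2; e.g. 5 (Min) can still go to 6. Fixed point.
6 never enters the attractor, so Min can avoid the target forever.

Min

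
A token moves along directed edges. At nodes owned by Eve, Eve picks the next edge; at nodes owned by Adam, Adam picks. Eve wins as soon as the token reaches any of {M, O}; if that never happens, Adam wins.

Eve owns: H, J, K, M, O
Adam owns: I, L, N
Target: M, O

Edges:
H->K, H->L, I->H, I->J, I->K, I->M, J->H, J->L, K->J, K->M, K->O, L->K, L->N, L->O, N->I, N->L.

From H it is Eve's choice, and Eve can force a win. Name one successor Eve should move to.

K

A0 = {M, O}
A1: add {K} — K (Eve) has K→M.
A2: add {H} — H (Eve) has H→K.
A3: add {J} — J (Eve) has J→H.
A4: add {I} — I (Adam): all of {H, J, K, M} already in.
A5 = A4; e.g. L (Adam) can still go to N. Fixed point.
From H, successor K is in the attractor (rank 1); the other successor L is not.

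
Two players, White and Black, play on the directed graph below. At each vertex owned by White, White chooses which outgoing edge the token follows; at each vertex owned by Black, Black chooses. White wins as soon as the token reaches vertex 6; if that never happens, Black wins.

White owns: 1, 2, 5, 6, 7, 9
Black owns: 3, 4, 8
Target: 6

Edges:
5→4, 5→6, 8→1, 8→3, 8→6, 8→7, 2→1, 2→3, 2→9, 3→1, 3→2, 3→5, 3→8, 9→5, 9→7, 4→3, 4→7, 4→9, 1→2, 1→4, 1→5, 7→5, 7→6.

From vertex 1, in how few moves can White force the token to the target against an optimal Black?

2

A0 = {6}
A1: add {5, 7} — 5 (White) has 5→6; 7 (White) has 7→6.
A2: add {1, 9} — 1 (White) has 1→5; 9 (White) has 9→5.
1 enters the attractor at level 2, so White can force the target in 2 moves from there.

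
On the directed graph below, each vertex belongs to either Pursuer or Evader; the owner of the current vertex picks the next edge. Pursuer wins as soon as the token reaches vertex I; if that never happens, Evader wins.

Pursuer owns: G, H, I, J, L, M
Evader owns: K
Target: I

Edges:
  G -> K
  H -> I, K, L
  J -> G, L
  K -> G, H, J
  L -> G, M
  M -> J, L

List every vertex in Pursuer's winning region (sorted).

H, I

A0 = {I}
A1: add {H} — H (Pursuer) has H→I.
A2 = A1; e.g. G (Pursuer) has no edge into A1. Fixed point.
Pursuer's winning region = {H, I}.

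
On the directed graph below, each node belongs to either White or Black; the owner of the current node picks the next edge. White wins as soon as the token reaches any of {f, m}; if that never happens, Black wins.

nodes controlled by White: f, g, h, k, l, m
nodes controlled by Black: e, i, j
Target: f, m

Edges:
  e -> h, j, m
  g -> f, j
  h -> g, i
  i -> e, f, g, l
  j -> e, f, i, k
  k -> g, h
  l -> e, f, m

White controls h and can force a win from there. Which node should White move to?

A0 = {f, m}
A1: add {g, l} — g (White) has g→f; l (White) has l→f.
A2: add {h, k} — h (White) has h→g; k (White) has k→g.
A3 = A2; e.g. e (Black) can still go to j. Fixed point.
From h, successor g is in the attractor (rank 1); the other successor i is not.

g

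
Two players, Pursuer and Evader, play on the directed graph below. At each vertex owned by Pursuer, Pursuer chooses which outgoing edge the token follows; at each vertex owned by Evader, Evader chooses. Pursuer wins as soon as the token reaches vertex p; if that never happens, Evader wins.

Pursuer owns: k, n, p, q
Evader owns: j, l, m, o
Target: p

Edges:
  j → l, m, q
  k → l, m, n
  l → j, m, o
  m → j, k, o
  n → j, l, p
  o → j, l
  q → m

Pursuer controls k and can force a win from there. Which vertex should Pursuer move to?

n

A0 = {p}
A1: add {n} — n (Pursuer) has n→p.
A2: add {k} — k (Pursuer) has k→n.
A3 = A2; e.g. j (Evader) can still go to l. Fixed point.
From k, successor n is in the attractor (rank 1); the other successors l, m are not.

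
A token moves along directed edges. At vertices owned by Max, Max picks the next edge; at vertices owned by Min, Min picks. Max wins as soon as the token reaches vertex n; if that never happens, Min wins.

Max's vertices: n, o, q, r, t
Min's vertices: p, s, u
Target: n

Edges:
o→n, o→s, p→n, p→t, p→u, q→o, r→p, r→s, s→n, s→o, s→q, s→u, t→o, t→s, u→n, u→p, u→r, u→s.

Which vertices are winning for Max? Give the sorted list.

n, o, q, t

A0 = {n}
A1: add {o} — o (Max) has o→n.
A2: add {q, t} — q (Max) has q→o; t (Max) has t→o.
A3 = A2; e.g. p (Min) can still go to u. Fixed point.
Max's winning region = {n, o, q, t}.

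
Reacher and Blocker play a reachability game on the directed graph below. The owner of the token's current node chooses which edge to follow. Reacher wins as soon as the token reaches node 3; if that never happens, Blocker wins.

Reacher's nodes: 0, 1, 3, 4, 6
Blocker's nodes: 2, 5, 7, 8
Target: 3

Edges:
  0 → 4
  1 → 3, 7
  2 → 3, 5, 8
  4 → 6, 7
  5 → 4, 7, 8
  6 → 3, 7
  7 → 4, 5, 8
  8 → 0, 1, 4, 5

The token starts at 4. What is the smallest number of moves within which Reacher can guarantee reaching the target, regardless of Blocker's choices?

A0 = {3}
A1: add {1, 6} — 1 (Reacher) has 1→3; 6 (Reacher) has 6→3.
A2: add {4} — 4 (Reacher) has 4→6.
4 enters the attractor at level 2, so Reacher can force the target in 2 moves from there.

2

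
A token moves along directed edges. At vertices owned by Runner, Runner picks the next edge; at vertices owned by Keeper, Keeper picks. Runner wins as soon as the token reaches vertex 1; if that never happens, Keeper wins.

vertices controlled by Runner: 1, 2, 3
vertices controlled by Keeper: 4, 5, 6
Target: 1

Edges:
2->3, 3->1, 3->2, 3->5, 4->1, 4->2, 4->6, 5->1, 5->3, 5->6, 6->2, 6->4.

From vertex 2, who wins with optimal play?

A0 = {1}
A1: add {3} — 3 (Runner) has 3→1.
A2: add {2} — 2 (Runner) has 2→3.
A3 = A2; e.g. 4 (Keeper) can still go to 6. Fixed point.
2 ∈ A2, so Runner can force the target.

Runner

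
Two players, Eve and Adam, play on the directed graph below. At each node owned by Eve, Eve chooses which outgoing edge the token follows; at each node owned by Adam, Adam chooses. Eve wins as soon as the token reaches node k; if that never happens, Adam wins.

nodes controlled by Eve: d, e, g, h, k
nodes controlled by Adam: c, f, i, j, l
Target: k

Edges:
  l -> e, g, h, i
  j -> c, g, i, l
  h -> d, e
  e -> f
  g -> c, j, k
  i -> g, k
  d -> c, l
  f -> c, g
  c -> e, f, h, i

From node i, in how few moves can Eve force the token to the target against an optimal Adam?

A0 = {k}
A1: add {g} — g (Eve) has g→k.
A2: add {i} — i (Adam): all of {g, k} already in.
A3 = A2; e.g. c (Adam) can still go to e. Fixed point.
i enters the attractor at level 2, so Eve can force the target in 2 moves from there.

2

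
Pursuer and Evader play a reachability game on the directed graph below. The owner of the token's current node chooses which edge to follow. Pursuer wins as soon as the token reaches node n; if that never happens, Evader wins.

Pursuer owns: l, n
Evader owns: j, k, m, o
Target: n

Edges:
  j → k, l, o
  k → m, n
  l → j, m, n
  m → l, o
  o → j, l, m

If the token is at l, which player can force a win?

Pursuer

A0 = {n}
A1: add {l} — l (Pursuer) has l→n.
A2 = A1; e.g. j (Evader) can still go to k. Fixed point.
l ∈ A1, so Pursuer can force the target.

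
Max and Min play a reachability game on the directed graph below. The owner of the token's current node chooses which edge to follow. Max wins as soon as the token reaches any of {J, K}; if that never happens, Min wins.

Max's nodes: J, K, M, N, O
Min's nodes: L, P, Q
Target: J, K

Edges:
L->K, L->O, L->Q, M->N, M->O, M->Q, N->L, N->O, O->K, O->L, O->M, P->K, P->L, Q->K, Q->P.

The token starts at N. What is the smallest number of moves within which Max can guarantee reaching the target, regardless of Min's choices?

A0 = {J, K}
A1: add {O} — O (Max) has O→K.
A2: add {M, N} — M (Max) has M→O; N (Max) has N→O.
A3 = A2; e.g. L (Min) can still go to Q. Fixed point.
N enters the attractor at level 2, so Max can force the target in 2 moves from there.

2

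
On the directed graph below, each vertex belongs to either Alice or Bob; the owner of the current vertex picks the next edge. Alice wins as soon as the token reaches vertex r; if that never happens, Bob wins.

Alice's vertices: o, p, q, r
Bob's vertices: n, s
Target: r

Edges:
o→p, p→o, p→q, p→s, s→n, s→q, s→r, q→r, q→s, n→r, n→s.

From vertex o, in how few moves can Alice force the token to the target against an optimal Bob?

A0 = {r}
A1: add {q} — q (Alice) has q→r.
A2: add {p} — p (Alice) has p→q.
A3: add {o} — o (Alice) has o→p.
A4 = A3; e.g. n (Bob) can still go to s. Fixed point.
o enters the attractor at level 3, so Alice can force the target in 3 moves from there.

3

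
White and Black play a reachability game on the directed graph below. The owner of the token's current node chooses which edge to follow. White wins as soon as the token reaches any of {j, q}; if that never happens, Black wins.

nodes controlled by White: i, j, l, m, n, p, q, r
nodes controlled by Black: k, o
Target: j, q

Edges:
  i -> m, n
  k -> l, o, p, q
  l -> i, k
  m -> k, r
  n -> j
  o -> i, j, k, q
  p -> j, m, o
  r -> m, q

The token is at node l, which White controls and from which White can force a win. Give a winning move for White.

A0 = {j, q}
A1: add {n, p, r} — n (White) has n→j; p (White) has p→j; r (White) has r→q.
A2: add {i, m} — i (White) has i→n; m (White) has m→r.
A3: add {l} — l (White) has l→i.
A4 = A3; e.g. k (Black) can still go to o. Fixed point.
From l, successor i is in the attractor (rank 2); the other successor k is not.

i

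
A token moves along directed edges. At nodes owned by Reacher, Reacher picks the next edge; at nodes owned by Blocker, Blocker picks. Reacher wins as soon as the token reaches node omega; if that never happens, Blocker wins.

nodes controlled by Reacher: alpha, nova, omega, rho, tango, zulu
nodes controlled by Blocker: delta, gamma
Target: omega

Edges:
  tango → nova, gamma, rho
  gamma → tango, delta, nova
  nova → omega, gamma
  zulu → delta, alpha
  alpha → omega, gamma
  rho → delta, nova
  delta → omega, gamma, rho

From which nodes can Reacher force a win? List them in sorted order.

A0 = {omega}
A1: add {alpha, nova} — nova (Reacher) has nova→omega; alpha (Reacher) has alpha→omega.
A2: add {rho, tango, zulu} — tango (Reacher) has tango→nova; zulu (Reacher) has zulu→alpha; rho (Reacher) has rho→nova.
A3 = A2; e.g. delta (Blocker) can still go to gamma. Fixed point.
Reacher's winning region = {alpha, nova, omega, rho, tango, zulu}.

alpha, nova, omega, rho, tango, zulu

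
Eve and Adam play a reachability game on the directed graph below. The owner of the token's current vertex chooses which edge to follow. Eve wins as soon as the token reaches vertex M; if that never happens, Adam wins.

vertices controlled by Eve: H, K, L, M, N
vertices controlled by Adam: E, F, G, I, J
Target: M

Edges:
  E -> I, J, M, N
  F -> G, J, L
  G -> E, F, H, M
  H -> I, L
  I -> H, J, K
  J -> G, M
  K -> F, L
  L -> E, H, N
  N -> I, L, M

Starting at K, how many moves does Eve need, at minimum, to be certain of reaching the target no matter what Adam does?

3

A0 = {M}
A1: add {N} — N (Eve) has N→M.
A2: add {L} — L (Eve) has L→N.
A3: add {H, K} — H (Eve) has H→L; K (Eve) has K→L.
A4 = A3; e.g. E (Adam) can still go to I. Fixed point.
K enters the attractor at level 3, so Eve can force the target in 3 moves from there.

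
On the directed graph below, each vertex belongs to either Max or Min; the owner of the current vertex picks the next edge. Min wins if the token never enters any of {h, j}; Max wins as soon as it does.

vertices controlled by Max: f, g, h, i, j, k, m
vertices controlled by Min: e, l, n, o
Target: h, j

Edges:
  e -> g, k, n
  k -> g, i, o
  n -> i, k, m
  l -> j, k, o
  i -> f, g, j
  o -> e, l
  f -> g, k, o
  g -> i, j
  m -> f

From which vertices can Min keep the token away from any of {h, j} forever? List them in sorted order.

l, o

A0 = {h, j}
A1: add {g, i} — g (Max) has g→j; i (Max) has i→j.
A2: add {f, k} — f (Max) has f→g; k (Max) has k→g.
A3: add {m} — m (Max) has m→f.
A4: add {n} — n (Min): all of {i, k, m} already in.
A5: add {e} — e (Min): all of {g, k, n} already in.
A6 = A5; e.g. l (Min) can still go to o. Fixed point.
Max's attractor = {e, f, g, h, i, j, k, m, n}; Min avoids the target exactly from the complement.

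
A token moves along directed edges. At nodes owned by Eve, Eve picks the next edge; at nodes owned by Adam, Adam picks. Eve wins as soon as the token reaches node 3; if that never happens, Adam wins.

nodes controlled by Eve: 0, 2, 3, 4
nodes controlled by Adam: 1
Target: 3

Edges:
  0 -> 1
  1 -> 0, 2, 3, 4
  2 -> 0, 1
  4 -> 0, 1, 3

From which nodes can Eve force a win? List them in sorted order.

A0 = {3}
A1: add {4} — 4 (Eve) has 4→3.
A2 = A1; e.g. 0 (Eve) has no edge into A1. Fixed point.
Eve's winning region = {3, 4}.

3, 4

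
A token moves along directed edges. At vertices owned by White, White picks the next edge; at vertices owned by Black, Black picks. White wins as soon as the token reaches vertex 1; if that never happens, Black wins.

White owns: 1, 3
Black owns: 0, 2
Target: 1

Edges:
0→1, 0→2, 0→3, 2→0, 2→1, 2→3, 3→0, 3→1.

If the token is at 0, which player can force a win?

Black

A0 = {1}
A1: add {3} — 3 (White) has 3→1.
A2 = A1; e.g. 0 (Black) can still go to 2. Fixed point.
0 never enters the attractor, so Black can avoid the target forever.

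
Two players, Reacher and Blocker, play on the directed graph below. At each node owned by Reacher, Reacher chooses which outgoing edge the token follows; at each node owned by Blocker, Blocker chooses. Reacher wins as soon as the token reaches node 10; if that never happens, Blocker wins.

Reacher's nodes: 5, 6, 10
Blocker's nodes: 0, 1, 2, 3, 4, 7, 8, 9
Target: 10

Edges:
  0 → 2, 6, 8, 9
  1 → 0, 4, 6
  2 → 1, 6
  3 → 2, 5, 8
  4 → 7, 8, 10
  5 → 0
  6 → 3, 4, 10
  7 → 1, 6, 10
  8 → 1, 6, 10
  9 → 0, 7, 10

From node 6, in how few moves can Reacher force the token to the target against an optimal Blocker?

1

A0 = {10}
A1: add {6} — 6 (Reacher) has 6→10.
A2 = A1; e.g. 0 (Blocker) can still go to 2. Fixed point.
6 enters the attractor at level 1, so Reacher can force the target in 1 move from there.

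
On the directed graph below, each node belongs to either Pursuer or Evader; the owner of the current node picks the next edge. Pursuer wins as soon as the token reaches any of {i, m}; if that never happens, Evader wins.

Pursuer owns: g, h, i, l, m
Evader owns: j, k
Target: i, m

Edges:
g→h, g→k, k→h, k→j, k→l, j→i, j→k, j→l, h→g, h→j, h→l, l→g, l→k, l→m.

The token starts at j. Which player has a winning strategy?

Evader

A0 = {i, m}
A1: add {l} — l (Pursuer) has l→m.
A2: add {h} — h (Pursuer) has h→l.
A3: add {g} — g (Pursuer) has g→h.
A4 = A3; e.g. j (Evader) can still go to k. Fixed point.
j never enters the attractor, so Evader can avoid the target forever.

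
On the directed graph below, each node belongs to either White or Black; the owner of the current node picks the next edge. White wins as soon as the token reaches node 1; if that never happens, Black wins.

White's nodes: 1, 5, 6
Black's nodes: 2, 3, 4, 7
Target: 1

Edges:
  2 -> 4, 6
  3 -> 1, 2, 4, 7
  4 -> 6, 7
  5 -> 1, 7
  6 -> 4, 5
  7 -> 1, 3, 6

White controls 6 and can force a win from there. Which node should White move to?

A0 = {1}
A1: add {5} — 5 (White) has 5→1.
A2: add {6} — 6 (White) has 6→5.
A3 = A2; e.g. 2 (Black) can still go to 4. Fixed point.
From 6, successor 5 is in the attractor (rank 1); the other successor 4 is not.

5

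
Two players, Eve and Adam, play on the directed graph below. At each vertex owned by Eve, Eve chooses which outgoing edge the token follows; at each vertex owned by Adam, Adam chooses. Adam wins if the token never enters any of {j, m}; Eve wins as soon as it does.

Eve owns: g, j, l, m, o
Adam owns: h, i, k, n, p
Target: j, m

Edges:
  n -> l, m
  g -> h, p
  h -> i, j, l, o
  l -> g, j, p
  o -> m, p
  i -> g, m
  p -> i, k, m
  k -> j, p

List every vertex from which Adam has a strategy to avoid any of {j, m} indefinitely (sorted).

A0 = {j, m}
A1: add {l, o} — l (Eve) has l→j; o (Eve) has o→m.
A2: add {n} — n (Adam): all of {l, m} already in.
A3 = A2; e.g. g (Eve) has no edge into A2. Fixed point.
Eve's attractor = {j, l, m, n, o}; Adam avoids the target exactly from the complement.

g, h, i, k, p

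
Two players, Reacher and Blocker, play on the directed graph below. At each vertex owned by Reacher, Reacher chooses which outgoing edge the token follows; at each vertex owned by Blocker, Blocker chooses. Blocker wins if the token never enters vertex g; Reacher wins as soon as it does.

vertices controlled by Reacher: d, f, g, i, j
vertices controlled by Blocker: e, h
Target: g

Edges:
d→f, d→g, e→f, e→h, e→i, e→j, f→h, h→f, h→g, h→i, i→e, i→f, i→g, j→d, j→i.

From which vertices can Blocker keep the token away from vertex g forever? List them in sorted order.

A0 = {g}
A1: add {d, i} — d (Reacher) has d→g; i (Reacher) has i→g.
A2: add {j} — j (Reacher) has j→d.
A3 = A2; e.g. e (Blocker) can still go to f. Fixed point.
Reacher's attractor = {d, g, i, j}; Blocker avoids the target exactly from the complement.

e, f, h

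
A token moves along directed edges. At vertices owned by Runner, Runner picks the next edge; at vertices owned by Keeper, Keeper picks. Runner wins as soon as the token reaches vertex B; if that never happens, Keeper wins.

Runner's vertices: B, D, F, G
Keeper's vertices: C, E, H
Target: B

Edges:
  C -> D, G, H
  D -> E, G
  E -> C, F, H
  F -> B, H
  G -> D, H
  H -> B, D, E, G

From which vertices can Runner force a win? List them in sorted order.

B, F

A0 = {B}
A1: add {F} — F (Runner) has F→B.
A2 = A1; e.g. C (Keeper) can still go to D. Fixed point.
Runner's winning region = {B, F}.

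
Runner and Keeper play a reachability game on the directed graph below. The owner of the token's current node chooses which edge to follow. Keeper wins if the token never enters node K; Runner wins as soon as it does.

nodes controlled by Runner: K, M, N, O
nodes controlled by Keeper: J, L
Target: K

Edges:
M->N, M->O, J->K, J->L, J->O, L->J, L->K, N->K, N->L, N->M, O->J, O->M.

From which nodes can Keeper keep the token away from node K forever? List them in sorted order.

J, L

A0 = {K}
A1: add {N} — N (Runner) has N→K.
A2: add {M} — M (Runner) has M→N.
A3: add {O} — O (Runner) has O→M.
A4 = A3; e.g. J (Keeper) can still go to L. Fixed point.
Runner's attractor = {K, M, N, O}; Keeper avoids the target exactly from the complement.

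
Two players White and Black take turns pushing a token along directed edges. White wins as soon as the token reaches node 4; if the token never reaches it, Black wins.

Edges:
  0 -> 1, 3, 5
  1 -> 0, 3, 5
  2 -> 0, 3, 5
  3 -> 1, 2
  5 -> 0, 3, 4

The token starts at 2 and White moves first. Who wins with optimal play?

Black

Track states (vertex, player-to-move).
A0 = {(4,White), (4,Black)}
A1: add {(5,White)}.
A2 = A1; e.g. (0,White) stays out. (2,White) never enters ⇒ Black avoids the target.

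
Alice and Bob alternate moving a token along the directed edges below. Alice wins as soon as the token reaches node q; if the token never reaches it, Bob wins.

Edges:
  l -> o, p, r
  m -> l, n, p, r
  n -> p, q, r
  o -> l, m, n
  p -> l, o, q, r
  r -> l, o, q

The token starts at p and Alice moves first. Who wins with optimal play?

Track states (vertex, player-to-move).
A0 = {(q,Alice), (q,Bob)}
A1: add {(n,Alice), (p,Alice), (r,Alice)}.
(p,Alice) ∈ A1 ⇒ Alice forces the target.

Alice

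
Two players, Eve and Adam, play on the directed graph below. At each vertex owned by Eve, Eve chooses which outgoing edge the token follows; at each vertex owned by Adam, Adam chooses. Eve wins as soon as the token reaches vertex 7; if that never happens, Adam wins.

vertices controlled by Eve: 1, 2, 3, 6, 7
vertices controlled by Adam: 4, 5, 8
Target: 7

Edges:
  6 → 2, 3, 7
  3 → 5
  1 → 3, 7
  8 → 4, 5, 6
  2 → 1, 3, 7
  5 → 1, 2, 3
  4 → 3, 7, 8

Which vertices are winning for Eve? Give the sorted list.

1, 2, 6, 7

A0 = {7}
A1: add {1, 2, 6} — 1 (Eve) has 1→7; 2 (Eve) has 2→7; 6 (Eve) has 6→7.
A2 = A1; e.g. 3 (Eve) has no edge into A1. Fixed point.
Eve's winning region = {1, 2, 6, 7}.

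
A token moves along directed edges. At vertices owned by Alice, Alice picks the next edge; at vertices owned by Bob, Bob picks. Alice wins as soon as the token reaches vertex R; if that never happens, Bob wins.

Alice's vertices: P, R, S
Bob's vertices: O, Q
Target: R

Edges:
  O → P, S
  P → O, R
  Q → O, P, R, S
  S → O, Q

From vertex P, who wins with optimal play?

A0 = {R}
A1: add {P} — P (Alice) has P→R.
A2 = A1; e.g. O (Bob) can still go to S. Fixed point.
P ∈ A1, so Alice can force the target.

Alice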